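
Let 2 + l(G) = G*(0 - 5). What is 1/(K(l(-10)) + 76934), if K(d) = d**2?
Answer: 1/79238 ≈ 1.2620e-5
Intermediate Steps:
l(G) = -2 - 5*G (l(G) = -2 + G*(0 - 5) = -2 + G*(-5) = -2 - 5*G)
1/(K(l(-10)) + 76934) = 1/((-2 - 5*(-10))**2 + 76934) = 1/((-2 + 50)**2 + 76934) = 1/(48**2 + 76934) = 1/(2304 + 76934) = 1/79238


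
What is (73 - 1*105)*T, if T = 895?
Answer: -28640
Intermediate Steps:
(73 - 1*105)*T = (73 - 1*105)*895 = (73 - 105)*895 = -32*895 = -28640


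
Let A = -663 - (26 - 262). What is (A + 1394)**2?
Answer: 935089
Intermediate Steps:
A = -427 (A = -663 - 1*(-236) = -663 + 236 = -427)
(A + 1394)**2 = (-427 + 1394)**2 = 967**2 = 935089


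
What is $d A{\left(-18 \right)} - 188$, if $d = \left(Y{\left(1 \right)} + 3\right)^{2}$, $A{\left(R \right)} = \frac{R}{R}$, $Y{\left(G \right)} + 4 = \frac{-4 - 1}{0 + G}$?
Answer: $-152$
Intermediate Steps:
$Y{\left(G \right)} = -4 - \frac{5}{G}$ ($Y{\left(G \right)} = -4 + \frac{-4 - 1}{0 + G} = -4 - \frac{5}{G}$)
$A{\left(R \right)} = 1$
$d = 36$ ($d = \left(\left(-4 - \frac{5}{1}\right) + 3\right)^{2} = \left(\left(-4 - 5\right) + 3\right)^{2} = \left(-9 + 3\right)^{2} = \left(-6\right)^{2} = 36$)
$d A{\left(-18 \right)} - 188 = 36 \cdot 1 - 188 = 36 + \left(-195 + 7\right) = 36 - 188 = -152$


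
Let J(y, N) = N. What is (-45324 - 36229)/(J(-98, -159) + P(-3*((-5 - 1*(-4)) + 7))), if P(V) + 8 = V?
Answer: 81553/185 ≈ 440.83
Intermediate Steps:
P(V) = -8 + V
(-45324 - 36229)/(J(-98, -159) + P(-3*((-5 - 1*(-4)) + 7))) = (-45324 - 36229)/(-159 + (-8 - 3*((-5 - 1*(-4)) + 7))) = -81553/(-159 + (-8 - 3*((-5 + 4) + 7))) = -81553/(-159 + (-8 - 3*(-1 + 7))) = -81553/(-159 + (-8 - 3*6)) = -81553/(-159 + (-8 - 18)) = -81553/(-159 - 26) = -81553/(-185) = -81553*(-1/185) = 81553/185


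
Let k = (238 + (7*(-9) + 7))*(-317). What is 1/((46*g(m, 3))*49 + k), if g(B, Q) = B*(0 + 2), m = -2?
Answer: -1/66710 ≈ -1.4990e-5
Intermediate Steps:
g(B, Q) = 2*B (g(B, Q) = B*2 = 2*B)
k = -57694 (k = (238 + (-63 + 7))*(-317) = (238 - 56)*(-317) = 182*(-317) = -57694)
1/((46*g(m, 3))*49 + k) = 1/((46*(2*(-2)))*49 - 57694) = 1/((46*(-4))*49 - 57694) = 1/(-184*49 - 57694) = 1/(-9016 - 57694) = 1/(-66710) = -1/66710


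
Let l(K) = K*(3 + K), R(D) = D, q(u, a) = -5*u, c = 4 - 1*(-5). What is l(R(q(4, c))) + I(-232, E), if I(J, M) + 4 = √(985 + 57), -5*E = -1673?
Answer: 336 + √1042 ≈ 368.28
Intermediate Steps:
c = 9 (c = 4 + 5 = 9)
E = 1673/5 (E = -⅕*(-1673) = 1673/5 ≈ 334.60)
I(J, M) = -4 + √1042 (I(J, M) = -4 + √(985 + 57) = -4 + √1042)
l(R(q(4, c))) + I(-232, E) = (-5*4)*(3 - 5*4) + (-4 + √1042) = -20*(3 - 20) + (-4 + √1042) = -20*(-17) + (-4 + √1042) = 340 + (-4 + √1042) = 336 + √1042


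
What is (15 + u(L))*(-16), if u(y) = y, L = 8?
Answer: -368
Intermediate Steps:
(15 + u(L))*(-16) = (15 + 8)*(-16) = 23*(-16) = -368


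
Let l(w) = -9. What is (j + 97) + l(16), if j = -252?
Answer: -164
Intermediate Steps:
(j + 97) + l(16) = (-252 + 97) - 9 = -155 - 9 = -164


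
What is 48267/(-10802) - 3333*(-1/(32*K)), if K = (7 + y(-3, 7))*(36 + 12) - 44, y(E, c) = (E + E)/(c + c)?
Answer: -1341306069/328380800 ≈ -4.0846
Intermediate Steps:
y(E, c) = E/c (y(E, c) = (2*E)/((2*c)) = (2*E)*(1/(2*c)) = E/c)
K = 1900/7 (K = (7 - 3/7)*(36 + 12) - 44 = (7 - 3*1/7)*48 - 44 = (7 - 3/7)*48 - 44 = (46/7)*48 - 44 = 2208/7 - 44 = 1900/7 ≈ 271.43)
48267/(-10802) - 3333*(-1/(32*K)) = 48267/(-10802) - 3333/((1900/7)*(-32)) = 48267*(-1/10802) - 3333/(-60800/7) = -48267/10802 - 3333*(-7/60800) = -48267/10802 + 23331/60800 = -1341306069/328380800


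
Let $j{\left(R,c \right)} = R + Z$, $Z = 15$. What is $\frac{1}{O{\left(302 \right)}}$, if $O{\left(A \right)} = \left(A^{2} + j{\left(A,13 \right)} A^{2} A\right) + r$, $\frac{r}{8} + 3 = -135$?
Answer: $\frac{1}{8731413836} \approx 1.1453 \cdot 10^{-10}$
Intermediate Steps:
$r = -1104$ ($r = -24 + 8 \left(-135\right) = -24 - 1080 = -1104$)
$j{\left(R,c \right)} = 15 + R$ ($j{\left(R,c \right)} = R + 15 = 15 + R$)
$O{\left(A \right)} = -1104 + A^{2} + A^{3} \left(15 + A\right)$ ($O{\left(A \right)} = \left(A^{2} + \left(15 + A\right) A^{2} A\right) - 1104 = \left(A^{2} + A^{2} \left(15 + A\right) A\right) - 1104 = \left(A^{2} + A^{3} \left(15 + A\right)\right) - 1104 = -1104 + A^{2} + A^{3} \left(15 + A\right)$)
$\frac{1}{O{\left(302 \right)}} = \frac{1}{-1104 + 302^{2} + 302^{3} \left(15 + 302\right)} = \frac{1}{-1104 + 91204 + 27543608 \cdot 317} = \frac{1}{-1104 + 91204 + 8731323736} = \frac{1}{8731413836}$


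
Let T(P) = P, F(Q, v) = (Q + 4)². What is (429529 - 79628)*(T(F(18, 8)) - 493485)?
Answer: -172501542901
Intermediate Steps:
F(Q, v) = (4 + Q)²
(429529 - 79628)*(T(F(18, 8)) - 493485) = (429529 - 79628)*((4 + 18)² - 493485) = 349901*(22² - 493485) = 349901*(484 - 493485) = 349901*(-493001) = -172501542901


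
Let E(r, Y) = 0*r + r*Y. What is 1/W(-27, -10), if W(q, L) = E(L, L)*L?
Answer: -1/1000 ≈ -0.0010000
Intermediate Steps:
E(r, Y) = Y*r (E(r, Y) = 0 + Y*r = Y*r)
W(q, L) = L³ (W(q, L) = (L*L)*L = L²*L = L³)
1/W(-27, -10) = 1/((-10)³) = 1/(-1000) = -1/1000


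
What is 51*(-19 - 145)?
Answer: -8364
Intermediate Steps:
51*(-19 - 145) = 51*(-164) = -8364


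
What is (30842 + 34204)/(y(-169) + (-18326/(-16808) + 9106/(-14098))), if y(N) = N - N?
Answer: 116767023352/797775 ≈ 1.4637e+5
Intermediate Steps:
y(N) = 0
(30842 + 34204)/(y(-169) + (-18326/(-16808) + 9106/(-14098))) = (30842 + 34204)/(0 + (-18326/(-16808) + 9106/(-14098))) = 65046/(0 + (-18326*(-1/16808) + 9106*(-1/14098))) = 65046/(0 + (833/764 - 4553/7049)) = 65046/(0 + 2393325/5385436) = 65046/(2393325/5385436) = 65046*(5385436/2393325) = 116767023352/797775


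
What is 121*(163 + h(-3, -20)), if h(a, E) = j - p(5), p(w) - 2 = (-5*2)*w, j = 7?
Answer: 26378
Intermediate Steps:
p(w) = 2 - 10*w (p(w) = 2 + (-5*2)*w = 2 - 10*w)
h(a, E) = 55 (h(a, E) = 7 - (2 - 10*5) = 7 - (2 - 50) = 7 - 1*(-48) = 7 + 48 = 55)
121*(163 + h(-3, -20)) = 121*(163 + 55) = 121*218 = 26378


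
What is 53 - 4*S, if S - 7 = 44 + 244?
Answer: -1127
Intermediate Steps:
S = 295 (S = 7 + (44 + 244) = 7 + 288 = 295)
53 - 4*S = 53 - 4*295 = 53 - 1180 = -1127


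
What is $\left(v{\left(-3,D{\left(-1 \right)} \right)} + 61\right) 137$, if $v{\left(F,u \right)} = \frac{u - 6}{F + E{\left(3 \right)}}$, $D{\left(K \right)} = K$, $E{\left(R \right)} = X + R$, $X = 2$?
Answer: $\frac{15755}{2} \approx 7877.5$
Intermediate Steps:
$E{\left(R \right)} = 2 + R$
$v{\left(F,u \right)} = \frac{-6 + u}{5 + F}$ ($v{\left(F,u \right)} = \frac{u - 6}{F + \left(2 + 3\right)} = \frac{-6 + u}{F + 5} = \frac{-6 + u}{5 + F}$)
$\left(v{\left(-3,D{\left(-1 \right)} \right)} + 61\right) 137 = \left(\frac{-6 - 1}{5 - 3} + 61\right) 137 = \left(\frac{1}{2} \left(-7\right) + 61\right) 137 = \left(- \frac{7}{2} + 61\right) 137 = \frac{115}{2} \cdot 137 = \frac{15755}{2}$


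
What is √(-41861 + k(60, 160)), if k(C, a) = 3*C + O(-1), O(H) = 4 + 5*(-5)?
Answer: I*√41702 ≈ 204.21*I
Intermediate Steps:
O(H) = -21 (O(H) = 4 - 25 = -21)
k(C, a) = -21 + 3*C (k(C, a) = 3*C - 21 = -21 + 3*C)
√(-41861 + k(60, 160)) = √(-41861 + (-21 + 3*60)) = √(-41861 + (-21 + 180)) = √(-41861 + 159) = √(-41702) = I*√41702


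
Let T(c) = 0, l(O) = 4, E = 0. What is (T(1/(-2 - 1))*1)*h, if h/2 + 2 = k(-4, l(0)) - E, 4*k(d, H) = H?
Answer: 0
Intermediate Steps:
k(d, H) = H/4
h = -2 (h = -4 + 2*((¼)*4 - 1*0) = -4 + 2*(1 + 0) = -4 + 2*1 = -4 + 2 = -2)
(T(1/(-2 - 1))*1)*h = (0*1)*(-2) = 0*(-2) = 0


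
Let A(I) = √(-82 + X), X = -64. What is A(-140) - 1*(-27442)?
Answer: 27442 + I*√146 ≈ 27442.0 + 12.083*I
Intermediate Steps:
A(I) = I*√146 (A(I) = √(-82 - 64) = √(-146) = I*√146)
A(-140) - 1*(-27442) = I*√146 - 1*(-27442) = I*√146 + 27442 = 27442 + I*√146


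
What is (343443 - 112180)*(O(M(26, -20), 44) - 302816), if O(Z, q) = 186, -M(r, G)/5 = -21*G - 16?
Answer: -69987121690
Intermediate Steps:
M(r, G) = 80 + 105*G (M(r, G) = -5*(-21*G - 16) = -5*(-16 - 21*G) = 80 + 105*G)
(343443 - 112180)*(O(M(26, -20), 44) - 302816) = (343443 - 112180)*(186 - 302816) = 231263*(-302630) = -69987121690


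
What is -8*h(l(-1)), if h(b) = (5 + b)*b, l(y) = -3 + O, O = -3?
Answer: -48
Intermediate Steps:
l(y) = -6 (l(y) = -3 - 3 = -6)
h(b) = b*(5 + b)
-8*h(l(-1)) = -(-48)*(5 - 6) = -(-48)*(-1) = -8*6 = -48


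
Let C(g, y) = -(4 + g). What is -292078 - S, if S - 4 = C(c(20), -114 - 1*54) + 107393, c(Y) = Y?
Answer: -399451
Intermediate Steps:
C(g, y) = -4 - g
S = 107373 (S = 4 + ((-4 - 1*20) + 107393) = 4 + ((-4 - 20) + 107393) = 4 + (-24 + 107393) = 4 + 107369 = 107373)
-292078 - S = -292078 - 1*107373 = -292078 - 107373 = -399451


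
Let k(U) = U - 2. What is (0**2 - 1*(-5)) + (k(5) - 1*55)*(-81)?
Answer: 4217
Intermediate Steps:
k(U) = -2 + U
(0**2 - 1*(-5)) + (k(5) - 1*55)*(-81) = (0**2 - 1*(-5)) + ((-2 + 5) - 1*55)*(-81) = (0 + 5) + (3 - 55)*(-81) = 5 - 52*(-81) = 5 + 4212 = 4217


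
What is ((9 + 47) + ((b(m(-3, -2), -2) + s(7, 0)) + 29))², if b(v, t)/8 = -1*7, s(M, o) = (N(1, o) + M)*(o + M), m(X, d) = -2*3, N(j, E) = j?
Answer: 7225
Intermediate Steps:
m(X, d) = -6
s(M, o) = (1 + M)*(M + o) (s(M, o) = (1 + M)*(o + M) = (1 + M)*(M + o))
b(v, t) = -56 (b(v, t) = 8*(-1*7) = 8*(-7) = -56)
((9 + 47) + ((b(m(-3, -2), -2) + s(7, 0)) + 29))² = ((9 + 47) + ((-56 + (7 + 0 + 7² + 7*0)) + 29))² = (56 + ((-56 + (7 + 0 + 49 + 0)) + 29))² = (56 + ((-56 + 56) + 29))² = (56 + (0 + 29))² = (56 + 29)² = 85² = 7225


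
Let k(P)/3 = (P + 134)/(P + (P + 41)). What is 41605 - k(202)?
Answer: 18513217/445 ≈ 41603.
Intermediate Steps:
k(P) = 3*(134 + P)/(41 + 2*P) (k(P) = 3*((P + 134)/(P + (P + 41))) = 3*((134 + P)/(P + (41 + P))) = 3*((134 + P)/(41 + 2*P)) = 3*(134 + P)/(41 + 2*P))
41605 - k(202) = 41605 - 3*(134 + 202)/(41 + 2*202) = 41605 - 3*336/(41 + 404) = 41605 - 3*336/445 = 41605 - 1*1008/445 = 41605 - 1008/445 = 18513217/445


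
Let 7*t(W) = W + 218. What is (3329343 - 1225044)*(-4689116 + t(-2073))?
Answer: -9867859748919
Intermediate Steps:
t(W) = 218/7 + W/7 (t(W) = (W + 218)/7 = (218 + W)/7 = 218/7 + W/7)
(3329343 - 1225044)*(-4689116 + t(-2073)) = (3329343 - 1225044)*(-4689116 + (218/7 + (⅐)*(-2073))) = 2104299*(-4689116 + (218/7 - 2073/7)) = 2104299*(-4689116 - 265) = 2104299*(-4689381) = -9867859748919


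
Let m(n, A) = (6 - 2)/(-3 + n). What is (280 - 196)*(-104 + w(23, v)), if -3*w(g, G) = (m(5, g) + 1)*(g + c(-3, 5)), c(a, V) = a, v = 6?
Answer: -10416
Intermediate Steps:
m(n, A) = 4/(-3 + n)
w(g, G) = 3 - g (w(g, G) = -(4/(-3 + 5) + 1)*(g - 3)/3 = -(4/2 + 1)*(-3 + g)/3 = -(4*(1/2) + 1)*(-3 + g)/3 = -(2 + 1)*(-3 + g)/3 = -(-3 + g) = -(-9 + 3*g)/3 = 3 - g)
(280 - 196)*(-104 + w(23, v)) = (280 - 196)*(-104 + (3 - 1*23)) = 84*(-104 + (3 - 23)) = 84*(-104 - 20) = 84*(-124) = -10416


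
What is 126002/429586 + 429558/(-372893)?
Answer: -68773419601/80094806149 ≈ -0.85865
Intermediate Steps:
126002/429586 + 429558/(-372893) = 126002*(1/429586) + 429558*(-1/372893) = 63001/214793 - 429558/372893 = -68773419601/80094806149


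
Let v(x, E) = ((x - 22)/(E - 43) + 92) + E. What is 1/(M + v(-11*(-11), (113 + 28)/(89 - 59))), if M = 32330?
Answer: 3830/124184361 ≈ 3.0841e-5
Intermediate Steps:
v(x, E) = 92 + E + (-22 + x)/(-43 + E) (v(x, E) = ((-22 + x)/(-43 + E) + 92) + E = (92 + (-22 + x)/(-43 + E)) + E = 92 + E + (-22 + x)/(-43 + E))
1/(M + v(-11*(-11), (113 + 28)/(89 - 59))) = 1/(32330 + (-3978 - 11*(-11) + ((113 + 28)/(89 - 59))² + 49*((113 + 28)/(89 - 59)))/(-43 + (113 + 28)/(89 - 59))) = 1/(32330 + (-3978 + 121 + (141/30)² + 49*(141/30))/(-43 + 141/30)) = 1/(32330 + (-3978 + 121 + (141*(1/30))² + 49*(141*(1/30)))/(-43 + 141*(1/30))) = 1/(32330 + (-3978 + 121 + (47/10)² + 49*(47/10))/(-43 + 47/10)) = 1/(32330 + (-3978 + 121 + 2209/100 + 2303/10)/(-383/10)) = 1/(32330 - 10/383*(-360461/100)) = 1/(32330 + 360461/3830) = 1/(124184361/3830) = 3830/124184361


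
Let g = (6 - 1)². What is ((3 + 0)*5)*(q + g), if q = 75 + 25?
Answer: 1875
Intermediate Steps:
g = 25 (g = 5² = 25)
q = 100
((3 + 0)*5)*(q + g) = ((3 + 0)*5)*(100 + 25) = (3*5)*125 = 15*125 = 1875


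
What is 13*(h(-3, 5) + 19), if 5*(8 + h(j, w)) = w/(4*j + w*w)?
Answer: 144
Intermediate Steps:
h(j, w) = -8 + w/(5*(w**2 + 4*j)) (h(j, w) = -8 + (w/(4*j + w*w))/5 = -8 + (w/(4*j + w**2))/5 = -8 + (w/(w**2 + 4*j))/5 = -8 + w/(5*(w**2 + 4*j)))
13*(h(-3, 5) + 19) = 13*((5 - 160*(-3) - 40*5**2)/(5*(5**2 + 4*(-3))) + 19) = 13*((5 + 480 - 40*25)/(5*(25 - 12)) + 19) = 13*((1/5)*(5 + 480 - 1000)/13 + 19) = 13*((1/5)*(1/13)*(-515) + 19) = 13*(-103/13 + 19) = 13*(144/13) = 144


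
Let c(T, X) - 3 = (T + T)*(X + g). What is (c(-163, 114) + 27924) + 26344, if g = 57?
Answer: -1475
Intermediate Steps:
c(T, X) = 3 + 2*T*(57 + X) (c(T, X) = 3 + (T + T)*(X + 57) = 3 + (2*T)*(57 + X) = 3 + 2*T*(57 + X))
(c(-163, 114) + 27924) + 26344 = ((3 + 114*(-163) + 2*(-163)*114) + 27924) + 26344 = ((3 - 18582 - 37164) + 27924) + 26344 = (-55743 + 27924) + 26344 = -27819 + 26344 = -1475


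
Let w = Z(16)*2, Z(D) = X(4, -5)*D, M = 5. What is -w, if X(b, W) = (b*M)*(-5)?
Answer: 3200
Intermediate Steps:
X(b, W) = -25*b (X(b, W) = (b*5)*(-5) = (5*b)*(-5) = -25*b)
Z(D) = -100*D (Z(D) = (-25*4)*D = -100*D)
w = -3200 (w = -100*16*2 = -1600*2 = -3200)
-w = -1*(-3200) = 3200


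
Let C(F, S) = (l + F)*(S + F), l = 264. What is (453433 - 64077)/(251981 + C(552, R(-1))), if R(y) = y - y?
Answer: 389356/702413 ≈ 0.55431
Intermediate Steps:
R(y) = 0
C(F, S) = (264 + F)*(F + S) (C(F, S) = (264 + F)*(S + F) = (264 + F)*(F + S))
(453433 - 64077)/(251981 + C(552, R(-1))) = (453433 - 64077)/(251981 + (552² + 264*552 + 264*0 + 552*0)) = 389356/(251981 + (304704 + 145728 + 0 + 0)) = 389356/(251981 + 450432) = 389356/702413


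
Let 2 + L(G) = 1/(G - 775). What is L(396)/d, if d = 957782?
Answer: -759/362999378 ≈ -2.0909e-6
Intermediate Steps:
L(G) = -2 + 1/(-775 + G) (L(G) = -2 + 1/(G - 775) = -2 + 1/(-775 + G))
L(396)/d = ((1551 - 2*396)/(-775 + 396))/957782 = ((1551 - 792)/(-379))*(1/957782) = -1/379*759*(1/957782) = -759/379*1/957782 = -759/362999378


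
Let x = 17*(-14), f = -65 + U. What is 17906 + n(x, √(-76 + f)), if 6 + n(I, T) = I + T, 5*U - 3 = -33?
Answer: 17662 + 7*I*√3 ≈ 17662.0 + 12.124*I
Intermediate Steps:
U = -6 (U = ⅗ + (⅕)*(-33) = ⅗ - 33/5 = -6)
f = -71 (f = -65 - 6 = -71)
x = -238
n(I, T) = -6 + I + T (n(I, T) = -6 + (I + T) = -6 + I + T)
17906 + n(x, √(-76 + f)) = 17906 + (-6 - 238 + √(-76 - 71)) = 17906 + (-6 - 238 + √(-147)) = 17906 + (-6 - 238 + 7*I*√3) = 17906 + (-244 + 7*I*√3) = 17662 + 7*I*√3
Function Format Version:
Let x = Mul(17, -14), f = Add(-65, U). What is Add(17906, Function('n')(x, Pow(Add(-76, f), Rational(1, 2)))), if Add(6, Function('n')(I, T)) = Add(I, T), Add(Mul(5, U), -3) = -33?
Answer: Add(17662, Mul(7, I, Pow(3, Rational(1, 2)))) ≈ Add(17662., Mul(12.124, I))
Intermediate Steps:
U = -6 (U = Add(Rational(3, 5), Mul(Rational(1, 5), -33)) = Add(Rational(3, 5), Rational(-33, 5)) = -6)
f = -71 (f = Add(-65, -6) = -71)
x = -238
Function('n')(I, T) = Add(-6, I, T) (Function('n')(I, T) = Add(-6, Add(I, T)) = Add(-6, I, T))
Add(17906, Function('n')(x, Pow(Add(-76, f), Rational(1, 2)))) = Add(17906, Add(-6, -238, Pow(Add(-76, -71), Rational(1, 2)))) = Add(17906, Add(-6, -238, Pow(-147, Rational(1, 2)))) = Add(17906, Add(-6, -238, Mul(7, I, Pow(3, Rational(1, 2))))) = Add(17906, Add(-244, Mul(7, I, Pow(3, Rational(1, 2))))) = Add(17662, Mul(7, I, Pow(3, Rational(1, 2))))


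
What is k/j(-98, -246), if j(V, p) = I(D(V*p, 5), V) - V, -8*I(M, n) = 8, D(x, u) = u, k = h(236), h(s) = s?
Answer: 236/97 ≈ 2.4330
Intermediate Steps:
k = 236
I(M, n) = -1 (I(M, n) = -1/8*8 = -1)
j(V, p) = -1 - V
k/j(-98, -246) = 236/(-1 - 1*(-98)) = 236/(-1 + 98) = 236/97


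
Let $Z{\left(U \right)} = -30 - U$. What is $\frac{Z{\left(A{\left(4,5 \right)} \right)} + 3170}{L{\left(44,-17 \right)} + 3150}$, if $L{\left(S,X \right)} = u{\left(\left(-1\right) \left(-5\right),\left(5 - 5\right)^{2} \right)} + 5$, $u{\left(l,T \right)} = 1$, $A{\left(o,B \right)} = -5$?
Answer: $\frac{3145}{3156} \approx 0.99651$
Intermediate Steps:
$L{\left(S,X \right)} = 6$ ($L{\left(S,X \right)} = 1 + 5 = 6$)
$\frac{Z{\left(A{\left(4,5 \right)} \right)} + 3170}{L{\left(44,-17 \right)} + 3150} = \frac{\left(-30 - -5\right) + 3170}{6 + 3150} = \frac{\left(-30 + 5\right) + 3170}{3156} = \left(-25 + 3170\right) \frac{1}{3156} = 3145 \cdot \frac{1}{3156} = \frac{3145}{3156}$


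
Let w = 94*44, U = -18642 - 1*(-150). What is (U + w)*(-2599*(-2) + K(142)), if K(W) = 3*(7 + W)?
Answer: -81039620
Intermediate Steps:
U = -18492 (U = -18642 + 150 = -18492)
w = 4136
K(W) = 21 + 3*W
(U + w)*(-2599*(-2) + K(142)) = (-18492 + 4136)*(-2599*(-2) + (21 + 3*142)) = -14356*(5198 + (21 + 426)) = -14356*(5198 + 447) = -14356*5645 = -81039620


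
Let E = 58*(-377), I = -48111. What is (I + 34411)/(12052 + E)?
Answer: 6850/4907 ≈ 1.3960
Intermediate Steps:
E = -21866
(I + 34411)/(12052 + E) = (-48111 + 34411)/(12052 - 21866) = -13700/(-9814) = -13700*(-1/9814) = 6850/4907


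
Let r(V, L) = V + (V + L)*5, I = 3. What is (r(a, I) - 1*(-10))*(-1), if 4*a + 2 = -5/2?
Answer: -73/4 ≈ -18.250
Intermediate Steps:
a = -9/8 (a = -1/2 + (-5/2)/4 = -1/2 + (-5*1/2)/4 = -1/2 + (1/4)*(-5/2) = -1/2 - 5/8 = -9/8 ≈ -1.1250)
r(V, L) = 5*L + 6*V (r(V, L) = V + (L + V)*5 = V + (5*L + 5*V) = 5*L + 6*V)
(r(a, I) - 1*(-10))*(-1) = ((5*3 + 6*(-9/8)) - 1*(-10))*(-1) = ((15 - 27/4) + 10)*(-1) = (33/4 + 10)*(-1) = (73/4)*(-1) = -73/4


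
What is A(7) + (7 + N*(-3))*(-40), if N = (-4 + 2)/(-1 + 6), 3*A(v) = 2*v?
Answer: -970/3 ≈ -323.33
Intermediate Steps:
A(v) = 2*v/3 (A(v) = (2*v)/3 = 2*v/3)
N = -⅖ (N = -2/5 = -2*⅕ = -⅖ ≈ -0.40000)
A(7) + (7 + N*(-3))*(-40) = (⅔)*7 + (7 - ⅖*(-3))*(-40) = 14/3 + (7 + 6/5)*(-40) = 14/3 + (41/5)*(-40) = 14/3 - 328 = -970/3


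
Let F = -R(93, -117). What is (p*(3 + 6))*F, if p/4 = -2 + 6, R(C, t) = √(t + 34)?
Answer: -144*I*√83 ≈ -1311.9*I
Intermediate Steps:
R(C, t) = √(34 + t)
p = 16 (p = 4*(-2 + 6) = 4*4 = 16)
F = -I*√83 (F = -√(34 - 117) = -√(-83) = -I*√83 ≈ -9.1104*I)
(p*(3 + 6))*F = (16*(3 + 6))*(-I*√83) = (16*9)*(-I*√83) = 144*(-I*√83) = -144*I*√83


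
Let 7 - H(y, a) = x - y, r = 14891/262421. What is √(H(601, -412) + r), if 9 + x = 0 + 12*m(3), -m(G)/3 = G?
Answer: 6*√1386968725301/262421 ≈ 26.927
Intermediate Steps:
m(G) = -3*G
r = 14891/262421 (r = 14891*(1/262421) = 14891/262421 ≈ 0.056745)
x = -117 (x = -9 + (0 + 12*(-3*3)) = -9 + (0 + 12*(-9)) = -9 + (0 - 108) = -9 - 108 = -117)
H(y, a) = 124 + y (H(y, a) = 7 - (-117 - y) = 7 + (117 + y) = 124 + y)
√(H(601, -412) + r) = √((124 + 601) + 14891/262421) = √(725 + 14891/262421) = √(190270116/262421) = 6*√1386968725301/262421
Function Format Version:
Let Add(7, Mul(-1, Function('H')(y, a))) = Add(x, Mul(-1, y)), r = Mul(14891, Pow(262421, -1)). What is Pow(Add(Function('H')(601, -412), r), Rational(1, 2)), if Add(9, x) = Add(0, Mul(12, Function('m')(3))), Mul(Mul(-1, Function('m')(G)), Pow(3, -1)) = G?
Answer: Mul(Rational(6, 262421), Pow(1386968725301, Rational(1, 2))) ≈ 26.927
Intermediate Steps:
Function('m')(G) = Mul(-3, G)
r = Rational(14891, 262421) (r = Mul(14891, Rational(1, 262421)) = Rational(14891, 262421) ≈ 0.056745)
x = -117 (x = Add(-9, Add(0, Mul(12, Mul(-3, 3)))) = Add(-9, Add(0, Mul(12, -9))) = Add(-9, Add(0, -108)) = Add(-9, -108) = -117)
Function('H')(y, a) = Add(124, y) (Function('H')(y, a) = Add(7, Mul(-1, Add(-117, Mul(-1, y)))) = Add(7, Add(117, y)) = Add(124, y))
Pow(Add(Function('H')(601, -412), r), Rational(1, 2)) = Pow(Add(Add(124, 601), Rational(14891, 262421)), Rational(1, 2)) = Pow(Add(725, Rational(14891, 262421)), Rational(1, 2)) = Pow(Rational(190270116, 262421), Rational(1, 2)) = Mul(Rational(6, 262421), Pow(1386968725301, Rational(1, 2)))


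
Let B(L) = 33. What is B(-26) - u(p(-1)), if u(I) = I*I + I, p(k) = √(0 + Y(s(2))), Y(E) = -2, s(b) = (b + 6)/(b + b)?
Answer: 35 - I*√2 ≈ 35.0 - 1.4142*I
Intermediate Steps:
s(b) = (6 + b)/(2*b) (s(b) = (6 + b)/((2*b)) = (6 + b)*(1/(2*b)) = (6 + b)/(2*b))
p(k) = I*√2 (p(k) = √(0 - 2) = √(-2) = I*√2)
u(I) = I + I² (u(I) = I² + I = I + I²)
B(-26) - u(p(-1)) = 33 - I*√2*(1 + I*√2)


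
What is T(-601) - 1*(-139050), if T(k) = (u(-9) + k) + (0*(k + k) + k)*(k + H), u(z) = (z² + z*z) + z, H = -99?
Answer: 559302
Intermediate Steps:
u(z) = z + 2*z² (u(z) = (z² + z²) + z = 2*z² + z = z + 2*z²)
T(k) = 153 + k + k*(-99 + k) (T(k) = (-9*(1 + 2*(-9)) + k) + (0*(k + k) + k)*(k - 99) = (-9*(1 - 18) + k) + (0*(2*k) + k)*(-99 + k) = (-9*(-17) + k) + (0 + k)*(-99 + k) = (153 + k) + k*(-99 + k) = 153 + k + k*(-99 + k))
T(-601) - 1*(-139050) = (153 + (-601)² - 98*(-601)) - 1*(-139050) = (153 + 361201 + 58898) + 139050 = 420252 + 139050 = 559302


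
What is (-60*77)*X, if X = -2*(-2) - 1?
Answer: -13860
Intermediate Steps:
X = 3 (X = 4 - 1 = 3)
(-60*77)*X = -60*77*3 = -4620*3 = -13860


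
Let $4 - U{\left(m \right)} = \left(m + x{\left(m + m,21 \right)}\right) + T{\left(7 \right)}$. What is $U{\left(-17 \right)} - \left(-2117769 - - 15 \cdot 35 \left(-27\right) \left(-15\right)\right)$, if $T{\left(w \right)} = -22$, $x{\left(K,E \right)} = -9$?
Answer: $1905196$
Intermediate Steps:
$U{\left(m \right)} = 35 - m$ ($U{\left(m \right)} = 4 - \left(\left(m - 9\right) - 22\right) = 4 - \left(\left(-9 + m\right) - 22\right) = 4 - \left(-31 + m\right) = 35 - m$)
$U{\left(-17 \right)} - \left(-2117769 - - 15 \cdot 35 \left(-27\right) \left(-15\right)\right) = \left(35 - -17\right) - \left(-2117769 - - 15 \cdot 35 \left(-27\right) \left(-15\right)\right) = \left(35 + 17\right) - \left(-2117769 - - 15 \left(\left(-945\right) \left(-15\right)\right)\right) = 52 - \left(-2117769 - \left(-15\right) 14175\right) = 52 - \left(-2117769 - -212625\right) = 52 - \left(-2117769 + 212625\right) = 52 - -1905144 = 52 + 1905144 = 1905196$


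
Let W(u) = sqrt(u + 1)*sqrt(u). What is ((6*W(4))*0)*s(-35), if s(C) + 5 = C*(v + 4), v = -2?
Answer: 0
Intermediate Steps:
s(C) = -5 + 2*C (s(C) = -5 + C*(-2 + 4) = -5 + C*2 = -5 + 2*C)
W(u) = sqrt(u)*sqrt(1 + u) (W(u) = sqrt(1 + u)*sqrt(u) = sqrt(u)*sqrt(1 + u))
((6*W(4))*0)*s(-35) = ((6*(sqrt(4)*sqrt(1 + 4)))*0)*(-5 + 2*(-35)) = ((6*(2*sqrt(5)))*0)*(-5 - 70) = ((12*sqrt(5))*0)*(-75) = 0*(-75) = 0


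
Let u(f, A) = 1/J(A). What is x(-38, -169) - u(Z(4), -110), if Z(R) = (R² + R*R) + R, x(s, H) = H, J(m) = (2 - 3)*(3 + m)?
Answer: -18084/107 ≈ -169.01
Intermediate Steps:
J(m) = -3 - m (J(m) = -(3 + m) = -3 - m)
Z(R) = R + 2*R² (Z(R) = (R² + R²) + R = 2*R² + R = R + 2*R²)
u(f, A) = 1/(-3 - A)
x(-38, -169) - u(Z(4), -110) = -169 - (-1)/(3 - 110) = -169 - (-1)/(-107) = -169 - (-1)*(-1)/107 = -169 - 1*1/107 = -169 - 1/107 = -18084/107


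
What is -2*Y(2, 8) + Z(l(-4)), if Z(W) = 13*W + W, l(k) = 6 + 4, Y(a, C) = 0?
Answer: 140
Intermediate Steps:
l(k) = 10
Z(W) = 14*W
-2*Y(2, 8) + Z(l(-4)) = -2*0 + 14*10 = 0 + 140 = 140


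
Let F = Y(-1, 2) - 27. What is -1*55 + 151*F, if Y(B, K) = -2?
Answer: -4434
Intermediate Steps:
F = -29 (F = -2 - 27 = -29)
-1*55 + 151*F = -1*55 + 151*(-29) = -55 - 4379 = -4434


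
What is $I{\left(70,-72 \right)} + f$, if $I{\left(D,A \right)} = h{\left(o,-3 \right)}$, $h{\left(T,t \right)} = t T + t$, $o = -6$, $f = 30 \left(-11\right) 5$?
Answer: $-1635$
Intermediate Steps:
$f = -1650$ ($f = \left(-330\right) 5 = -1650$)
$h{\left(T,t \right)} = t + T t$ ($h{\left(T,t \right)} = T t + t = t + T t$)
$I{\left(D,A \right)} = 15$ ($I{\left(D,A \right)} = - 3 \left(1 - 6\right) = \left(-3\right) \left(-5\right) = 15$)
$I{\left(70,-72 \right)} + f = 15 - 1650 = -1635$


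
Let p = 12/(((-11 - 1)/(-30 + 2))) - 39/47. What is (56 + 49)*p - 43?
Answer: 132064/47 ≈ 2809.9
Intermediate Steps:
p = 1277/47 (p = 12/((-12/(-28))) - 39*1/47 = 12/((-12*(-1/28))) - 39/47 = 12/(3/7) - 39/47 = 12*(7/3) - 39/47 = 28 - 39/47 = 1277/47 ≈ 27.170)
(56 + 49)*p - 43 = (56 + 49)*(1277/47) - 43 = 105*(1277/47) - 43 = 134085/47 - 43 = 132064/47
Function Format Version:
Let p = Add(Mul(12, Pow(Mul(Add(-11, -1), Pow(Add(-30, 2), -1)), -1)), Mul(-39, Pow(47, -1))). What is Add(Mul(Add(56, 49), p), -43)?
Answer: Rational(132064, 47) ≈ 2809.9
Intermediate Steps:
p = Rational(1277, 47) (p = Add(Mul(12, Pow(Mul(-12, Pow(-28, -1)), -1)), Mul(-39, Rational(1, 47))) = Add(Mul(12, Pow(Mul(-12, Rational(-1, 28)), -1)), Rational(-39, 47)) = Add(Mul(12, Pow(Rational(3, 7), -1)), Rational(-39, 47)) = Add(Mul(12, Rational(7, 3)), Rational(-39, 47)) = Add(28, Rational(-39, 47)) = Rational(1277, 47) ≈ 27.170)
Add(Mul(Add(56, 49), p), -43) = Add(Mul(Add(56, 49), Rational(1277, 47)), -43) = Add(Mul(105, Rational(1277, 47)), -43) = Add(Rational(134085, 47), -43) = Rational(132064, 47)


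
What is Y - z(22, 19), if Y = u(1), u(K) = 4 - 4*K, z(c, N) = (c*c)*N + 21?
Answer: -9217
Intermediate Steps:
z(c, N) = 21 + N*c² (z(c, N) = c²*N + 21 = N*c² + 21 = 21 + N*c²)
Y = 0 (Y = 4 - 4*1 = 4 - 4 = 0)
Y - z(22, 19) = 0 - (21 + 19*22²) = 0 - (21 + 19*484) = 0 - (21 + 9196) = 0 - 1*9217 = 0 - 9217 = -9217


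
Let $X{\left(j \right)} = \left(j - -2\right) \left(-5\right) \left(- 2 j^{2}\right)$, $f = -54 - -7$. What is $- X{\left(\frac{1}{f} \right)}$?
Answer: $- \frac{930}{103823} \approx -0.0089575$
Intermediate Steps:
$f = -47$ ($f = -54 + 7 = -47$)
$X{\left(j \right)} = - 2 j^{2} \left(-10 - 5 j\right)$ ($X{\left(j \right)} = \left(j + 2\right) \left(-5\right) \left(- 2 j^{2}\right) = \left(2 + j\right) \left(-5\right) \left(- 2 j^{2}\right) = \left(-10 - 5 j\right) \left(- 2 j^{2}\right) = - 2 j^{2} \left(-10 - 5 j\right)$)
$- X{\left(\frac{1}{f} \right)} = - 10 \left(\frac{1}{-47}\right)^{2} \left(2 + \frac{1}{-47}\right) = - 10 \left(- \frac{1}{47}\right)^{2} \left(2 - \frac{1}{47}\right) = - \frac{10 \cdot 93}{2209 \cdot 47} = \left(-1\right) \frac{930}{103823} = - \frac{930}{103823}$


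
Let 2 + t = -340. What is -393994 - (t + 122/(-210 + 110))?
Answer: -19682539/50 ≈ -3.9365e+5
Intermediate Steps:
t = -342 (t = -2 - 340 = -342)
-393994 - (t + 122/(-210 + 110)) = -393994 - (-342 + 122/(-210 + 110)) = -393994 - (-342 + 122/(-100)) = -393994 - (-342 - 1/100*122) = -393994 - (-342 - 61/50) = -393994 - 1*(-17161/50) = -393994 + 17161/50 = -19682539/50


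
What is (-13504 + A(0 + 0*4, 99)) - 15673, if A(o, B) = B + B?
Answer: -28979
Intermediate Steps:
A(o, B) = 2*B
(-13504 + A(0 + 0*4, 99)) - 15673 = (-13504 + 2*99) - 15673 = (-13504 + 198) - 15673 = -13306 - 15673 = -28979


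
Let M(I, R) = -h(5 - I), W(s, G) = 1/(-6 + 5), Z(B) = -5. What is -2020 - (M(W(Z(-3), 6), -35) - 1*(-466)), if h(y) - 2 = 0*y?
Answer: -2484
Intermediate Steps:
W(s, G) = -1 (W(s, G) = 1/(-1) = -1)
h(y) = 2 (h(y) = 2 + 0*y = 2 + 0 = 2)
M(I, R) = -2 (M(I, R) = -1*2 = -2)
-2020 - (M(W(Z(-3), 6), -35) - 1*(-466)) = -2020 - (-2 - 1*(-466)) = -2020 - (-2 + 466) = -2020 - 1*464 = -2020 - 464 = -2484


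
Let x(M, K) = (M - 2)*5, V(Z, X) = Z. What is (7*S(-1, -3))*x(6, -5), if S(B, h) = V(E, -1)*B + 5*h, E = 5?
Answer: -2800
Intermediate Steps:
x(M, K) = -10 + 5*M (x(M, K) = (-2 + M)*5 = -10 + 5*M)
S(B, h) = 5*B + 5*h
(7*S(-1, -3))*x(6, -5) = (7*(5*(-1) + 5*(-3)))*(-10 + 5*6) = (7*(-5 - 15))*(-10 + 30) = (7*(-20))*20 = -140*20 = -2800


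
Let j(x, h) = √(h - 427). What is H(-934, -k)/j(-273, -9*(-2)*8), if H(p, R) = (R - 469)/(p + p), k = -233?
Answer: -59*I*√283/132161 ≈ -0.00751*I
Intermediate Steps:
j(x, h) = √(-427 + h)
H(p, R) = (-469 + R)/(2*p) (H(p, R) = (-469 + R)/((2*p)) = (-469 + R)*(1/(2*p)) = (-469 + R)/(2*p))
H(-934, -k)/j(-273, -9*(-2)*8) = ((½)*(-469 - 1*(-233))/(-934))/(√(-427 - 9*(-2)*8)) = ((½)*(-1/934)*(-469 + 233))/(√(-427 + 18*8)) = ((½)*(-1/934)*(-236))/(√(-427 + 144)) = 59/(467*(√(-283))) = 59/(467*((I*√283))) = 59*(-I*√283/283)/467 = -59*I*√283/132161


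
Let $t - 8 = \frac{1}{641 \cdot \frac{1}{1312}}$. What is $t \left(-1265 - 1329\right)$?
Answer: $- \frac{16705360}{641} \approx -26061.0$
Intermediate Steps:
$t = \frac{6440}{641}$ ($t = 8 + \frac{1}{641 \cdot \frac{1}{1312}} = 8 + \frac{1}{\frac{641}{1312}} = 8 + \frac{1312}{641} = \frac{6440}{641} \approx 10.047$)
$t \left(-1265 - 1329\right) = \frac{6440 \left(-1265 - 1329\right)}{641} = \frac{6440}{641} \left(-2594\right) = - \frac{16705360}{641}$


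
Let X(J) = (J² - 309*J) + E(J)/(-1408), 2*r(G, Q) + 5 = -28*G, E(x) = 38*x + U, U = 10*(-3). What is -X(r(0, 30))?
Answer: -1096605/1408 ≈ -778.84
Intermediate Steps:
U = -30
E(x) = -30 + 38*x (E(x) = 38*x - 30 = -30 + 38*x)
r(G, Q) = -5/2 - 14*G (r(G, Q) = -5/2 + (-28*G)/2 = -5/2 - 14*G)
X(J) = 15/704 + J² - 217555*J/704 (X(J) = (J² - 309*J) + (-30 + 38*J)/(-1408) = (J² - 309*J) + (-30 + 38*J)*(-1/1408) = (J² - 309*J) + (15/704 - 19*J/704) = 15/704 + J² - 217555*J/704)
-X(r(0, 30)) = -(15/704 + (-5/2 - 14*0)² - 217555*(-5/2 - 14*0)/704) = -(15/704 + (-5/2 + 0)² - 217555*(-5/2 + 0)/704) = -(15/704 + (-5/2)² - 217555/704*(-5/2)) = -(15/704 + 25/4 + 1087775/1408) = -1*1096605/1408 = -1096605/1408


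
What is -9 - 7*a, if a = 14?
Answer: -107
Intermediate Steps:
-9 - 7*a = -9 - 7*14 = -9 - 98 = -107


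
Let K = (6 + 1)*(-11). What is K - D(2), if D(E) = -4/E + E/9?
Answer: -677/9 ≈ -75.222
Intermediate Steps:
D(E) = -4/E + E/9 (D(E) = -4/E + E*(⅑) = -4/E + E/9)
K = -77 (K = 7*(-11) = -77)
K - D(2) = -77 - (-4/2 + (⅑)*2) = -77 - (-4*½ + 2/9) = -77 - (-2 + 2/9) = -77 - 1*(-16/9) = -77 + 16/9 = -677/9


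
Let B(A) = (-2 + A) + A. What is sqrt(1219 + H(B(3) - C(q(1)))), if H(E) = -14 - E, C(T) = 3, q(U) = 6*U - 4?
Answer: 2*sqrt(301) ≈ 34.699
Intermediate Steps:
q(U) = -4 + 6*U
B(A) = -2 + 2*A
sqrt(1219 + H(B(3) - C(q(1)))) = sqrt(1219 + (-14 - ((-2 + 2*3) - 1*3))) = sqrt(1219 + (-14 - ((-2 + 6) - 3))) = sqrt(1219 + (-14 - (4 - 3))) = sqrt(1219 + (-14 - 1*1)) = sqrt(1219 + (-14 - 1)) = sqrt(1219 - 15) = sqrt(1204) = 2*sqrt(301)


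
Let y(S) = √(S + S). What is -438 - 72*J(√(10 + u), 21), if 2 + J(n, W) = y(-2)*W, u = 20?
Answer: -294 - 3024*I ≈ -294.0 - 3024.0*I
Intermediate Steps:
y(S) = √2*√S (y(S) = √(2*S) = √2*√S)
J(n, W) = -2 + 2*I*W (J(n, W) = -2 + (√2*√(-2))*W = -2 + (√2*(I*√2))*W = -2 + (2*I)*W = -2 + 2*I*W)
-438 - 72*J(√(10 + u), 21) = -438 - 72*(-2 + 2*I*21) = -438 - 72*(-2 + 42*I) = -438 + (144 - 3024*I) = -294 - 3024*I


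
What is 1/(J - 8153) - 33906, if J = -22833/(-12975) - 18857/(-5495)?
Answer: -1313110215868961/38727959981 ≈ -33906.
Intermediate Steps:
J = 24675794/4753175 (J = -22833*(-1/12975) - 18857*(-1/5495) = 7611/4325 + 18857/5495 = 24675794/4753175 ≈ 5.1914)
1/(J - 8153) - 33906 = 1/(24675794/4753175 - 8153) - 33906 = 1/(-38727959981/4753175) - 33906 = -4753175/38727959981 - 33906 = -1313110215868961/38727959981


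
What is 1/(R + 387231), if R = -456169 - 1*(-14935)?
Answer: -1/54003 ≈ -1.8517e-5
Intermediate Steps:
R = -441234 (R = -456169 + 14935 = -441234)
1/(R + 387231) = 1/(-441234 + 387231) = 1/(-54003) = -1/54003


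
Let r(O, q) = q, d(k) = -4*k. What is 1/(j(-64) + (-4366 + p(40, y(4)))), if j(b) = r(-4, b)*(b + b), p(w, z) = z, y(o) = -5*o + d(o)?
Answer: 1/3790 ≈ 0.00026385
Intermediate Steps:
y(o) = -9*o (y(o) = -5*o - 4*o = -9*o)
j(b) = 2*b² (j(b) = b*(b + b) = b*(2*b) = 2*b²)
1/(j(-64) + (-4366 + p(40, y(4)))) = 1/(2*(-64)² + (-4366 - 9*4)) = 1/(2*4096 + (-4366 - 36)) = 1/(8192 - 4402) = 1/3790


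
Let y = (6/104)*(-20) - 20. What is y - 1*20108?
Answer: -261679/13 ≈ -20129.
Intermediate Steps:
y = -275/13 (y = (6*(1/104))*(-20) - 20 = (3/52)*(-20) - 20 = -15/13 - 20 = -275/13 ≈ -21.154)
y - 1*20108 = -275/13 - 1*20108 = -275/13 - 20108 = -261679/13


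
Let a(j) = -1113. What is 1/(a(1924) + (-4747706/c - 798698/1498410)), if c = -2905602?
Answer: -362815257735/403413939222283 ≈ -0.00089936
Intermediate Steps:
1/(a(1924) + (-4747706/c - 798698/1498410)) = 1/(-1113 + (-4747706/(-2905602) - 798698/1498410)) = 1/(-1113 + (-4747706*(-1/2905602) - 798698*1/1498410)) = 1/(-1113 + (2373853/1452801 - 399349/749205)) = 1/(-1113 + 399442636772/362815257735) = 1/(-403413939222283/362815257735) = -362815257735/403413939222283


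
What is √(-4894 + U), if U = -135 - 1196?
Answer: 5*I*√249 ≈ 78.899*I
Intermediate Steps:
U = -1331
√(-4894 + U) = √(-4894 - 1331) = √(-6225) = 5*I*√249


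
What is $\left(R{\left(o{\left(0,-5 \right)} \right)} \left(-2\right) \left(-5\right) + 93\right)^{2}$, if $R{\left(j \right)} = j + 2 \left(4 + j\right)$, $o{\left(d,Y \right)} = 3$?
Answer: $69169$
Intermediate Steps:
$R{\left(j \right)} = 8 + 3 j$ ($R{\left(j \right)} = j + \left(8 + 2 j\right) = 8 + 3 j$)
$\left(R{\left(o{\left(0,-5 \right)} \right)} \left(-2\right) \left(-5\right) + 93\right)^{2} = \left(\left(8 + 3 \cdot 3\right) \left(-2\right) \left(-5\right) + 93\right)^{2} = \left(\left(8 + 9\right) \left(-2\right) \left(-5\right) + 93\right)^{2} = \left(17 \left(-2\right) \left(-5\right) + 93\right)^{2} = \left(\left(-34\right) \left(-5\right) + 93\right)^{2} = \left(170 + 93\right)^{2} = 263^{2} = 69169$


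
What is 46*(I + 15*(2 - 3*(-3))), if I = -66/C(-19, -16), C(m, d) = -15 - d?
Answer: 4554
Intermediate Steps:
I = -66 (I = -66/(-15 - 1*(-16)) = -66/(-15 + 16) = -66/1 = -66*1 = -66)
46*(I + 15*(2 - 3*(-3))) = 46*(-66 + 15*(2 - 3*(-3))) = 46*(-66 + 15*(2 + 9)) = 46*(-66 + 15*11) = 46*(-66 + 165) = 46*99 = 4554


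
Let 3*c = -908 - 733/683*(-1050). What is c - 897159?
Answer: -1838129305/2049 ≈ -8.9709e+5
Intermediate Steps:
c = 149486/2049 (c = (-908 - 733/683*(-1050))/3 = (-908 + 769650/683)/3 = (⅓)*(149486/683) = 149486/2049 ≈ 72.956)
c - 897159 = 149486/2049 - 897159 = -1838129305/2049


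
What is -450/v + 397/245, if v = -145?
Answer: 33563/7105 ≈ 4.7239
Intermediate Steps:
-450/v + 397/245 = -450/(-145) + 397/245 = -450*(-1/145) + 397*(1/245) = 90/29 + 397/245 = 33563/7105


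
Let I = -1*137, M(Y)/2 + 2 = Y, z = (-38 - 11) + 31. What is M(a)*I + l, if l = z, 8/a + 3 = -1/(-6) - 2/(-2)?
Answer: 18982/11 ≈ 1725.6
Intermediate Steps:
a = -48/11 (a = 8/(-3 + (-1/(-6) - 2/(-2))) = 8/(-3 + (-1*(-⅙) - 2*(-½))) = 8/(-3 + (⅙ + 1)) = 8/(-3 + 7/6) = 8/(-11/6) = 8*(-6/11) = -48/11 ≈ -4.3636)
z = -18 (z = -49 + 31 = -18)
M(Y) = -4 + 2*Y
l = -18
I = -137
M(a)*I + l = (-4 + 2*(-48/11))*(-137) - 18 = (-4 - 96/11)*(-137) - 18 = -140/11*(-137) - 18 = 19180/11 - 18 = 18982/11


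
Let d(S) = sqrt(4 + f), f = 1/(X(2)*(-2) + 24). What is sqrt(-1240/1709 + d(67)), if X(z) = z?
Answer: sqrt(-211916000 + 262861290*sqrt(5))/17090 ≈ 1.1344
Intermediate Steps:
f = 1/20 (f = 1/(2*(-2) + 24) = 1/(-4 + 24) = 1/20 ≈ 0.050000)
d(S) = 9*sqrt(5)/10 (d(S) = sqrt(4 + 1/20) = sqrt(81/20) = 9*sqrt(5)/10)
sqrt(-1240/1709 + d(67)) = sqrt(-1240/1709 + 9*sqrt(5)/10)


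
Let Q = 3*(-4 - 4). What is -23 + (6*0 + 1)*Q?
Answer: -47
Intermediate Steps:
Q = -24 (Q = 3*(-8) = -24)
-23 + (6*0 + 1)*Q = -23 + (6*0 + 1)*(-24) = -23 + (0 + 1)*(-24) = -23 + 1*(-24) = -23 - 24 = -47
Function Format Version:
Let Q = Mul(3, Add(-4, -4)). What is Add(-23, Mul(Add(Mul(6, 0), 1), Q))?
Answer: -47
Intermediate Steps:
Q = -24 (Q = Mul(3, -8) = -24)
Add(-23, Mul(Add(Mul(6, 0), 1), Q)) = Add(-23, Mul(Add(Mul(6, 0), 1), -24)) = Add(-23, Mul(Add(0, 1), -24)) = Add(-23, Mul(1, -24)) = Add(-23, -24) = -47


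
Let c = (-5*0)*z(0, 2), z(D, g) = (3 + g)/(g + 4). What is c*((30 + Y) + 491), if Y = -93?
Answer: 0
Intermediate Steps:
z(D, g) = (3 + g)/(4 + g)
c = 0 (c = (-5*0)*((3 + 2)/(4 + 2)) = 0*(5/6) = 0*((⅙)*5) = 0*(⅚) = 0)
c*((30 + Y) + 491) = 0*((30 - 93) + 491) = 0*(-63 + 491) = 0*428 = 0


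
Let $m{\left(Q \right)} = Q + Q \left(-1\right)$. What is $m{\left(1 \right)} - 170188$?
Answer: $-170188$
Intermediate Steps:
$m{\left(Q \right)} = 0$ ($m{\left(Q \right)} = Q - Q = 0$)
$m{\left(1 \right)} - 170188 = 0 - 170188 = -170188$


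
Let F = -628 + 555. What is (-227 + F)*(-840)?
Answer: 252000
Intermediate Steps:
F = -73
(-227 + F)*(-840) = (-227 - 73)*(-840) = -300*(-840) = 252000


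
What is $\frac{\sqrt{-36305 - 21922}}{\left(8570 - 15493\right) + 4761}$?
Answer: $- \frac{i \sqrt{58227}}{2162} \approx - 0.11161 i$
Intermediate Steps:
$\frac{\sqrt{-36305 - 21922}}{\left(8570 - 15493\right) + 4761} = \frac{\sqrt{-58227}}{-6923 + 4761} = \frac{i \sqrt{58227}}{-2162} = i \sqrt{58227} \left(- \frac{1}{2162}\right) = - \frac{i \sqrt{58227}}{2162}$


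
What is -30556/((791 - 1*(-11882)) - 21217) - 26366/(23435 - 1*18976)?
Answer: -22255475/9524424 ≈ -2.3367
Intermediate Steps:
-30556/((791 - 1*(-11882)) - 21217) - 26366/(23435 - 1*18976) = -30556/((791 + 11882) - 21217) - 26366/(23435 - 18976) = -30556/(12673 - 21217) - 26366/4459 = -30556/(-8544) - 26366*1/4459 = -30556*(-1/8544) - 26366/4459 = 7639/2136 - 26366/4459 = -22255475/9524424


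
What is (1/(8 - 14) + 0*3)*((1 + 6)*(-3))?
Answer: 7/2 ≈ 3.5000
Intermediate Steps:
(1/(8 - 14) + 0*3)*((1 + 6)*(-3)) = (1/(-6) + 0)*(7*(-3)) = (-⅙ + 0)*(-21) = -⅙*(-21) = 7/2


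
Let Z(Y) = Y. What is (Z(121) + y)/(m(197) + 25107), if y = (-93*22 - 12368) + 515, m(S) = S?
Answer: -6889/12652 ≈ -0.54450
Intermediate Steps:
y = -13899 (y = (-2046 - 12368) + 515 = -14414 + 515 = -13899)
(Z(121) + y)/(m(197) + 25107) = (121 - 13899)/(197 + 25107) = -13778/25304 = -13778*1/25304 = -6889/12652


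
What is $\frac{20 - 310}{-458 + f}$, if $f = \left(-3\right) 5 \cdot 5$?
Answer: $\frac{290}{533} \approx 0.54409$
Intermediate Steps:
$f = -75$ ($f = \left(-15\right) 5 = -75$)
$\frac{20 - 310}{-458 + f} = \frac{20 - 310}{-458 - 75} = \frac{20 - 310}{-533} = \left(-290\right) \left(- \frac{1}{533}\right) = \frac{290}{533}$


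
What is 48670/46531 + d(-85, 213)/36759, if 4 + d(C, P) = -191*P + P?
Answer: -3039844/55175259 ≈ -0.055094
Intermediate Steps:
d(C, P) = -4 - 190*P (d(C, P) = -4 + (-191*P + P) = -4 - 190*P)
48670/46531 + d(-85, 213)/36759 = 48670/46531 + (-4 - 190*213)/36759 = 48670*(1/46531) + (-4 - 40470)*(1/36759) = 1570/1501 - 40474*1/36759 = 1570/1501 - 40474/36759 = -3039844/55175259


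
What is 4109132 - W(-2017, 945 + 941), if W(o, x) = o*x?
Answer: 7913194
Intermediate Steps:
4109132 - W(-2017, 945 + 941) = 4109132 - (-2017)*(945 + 941) = 4109132 - (-2017)*1886 = 4109132 - 1*(-3804062) = 4109132 + 3804062 = 7913194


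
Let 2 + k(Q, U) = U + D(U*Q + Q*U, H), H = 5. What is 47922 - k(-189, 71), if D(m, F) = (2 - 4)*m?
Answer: -5823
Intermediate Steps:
D(m, F) = -2*m
k(Q, U) = -2 + U - 4*Q*U (k(Q, U) = -2 + (U - 2*(U*Q + Q*U)) = -2 + (U - 2*(Q*U + Q*U)) = -2 + (U - 4*Q*U) = -2 + U - 4*Q*U)
47922 - k(-189, 71) = 47922 - (-2 + 71 - 4*(-189)*71) = 47922 - (-2 + 71 + 53676) = 47922 - 1*53745 = 47922 - 53745 = -5823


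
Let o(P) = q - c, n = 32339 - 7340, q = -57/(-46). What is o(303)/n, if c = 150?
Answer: -2281/383318 ≈ -0.0059507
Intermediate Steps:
q = 57/46 (q = -57*(-1/46) = 57/46 ≈ 1.2391)
n = 24999
o(P) = -6843/46 (o(P) = 57/46 - 1*150 = 57/46 - 150 = -6843/46)
o(303)/n = -6843/46/24999 = -6843/46*1/24999 = -2281/383318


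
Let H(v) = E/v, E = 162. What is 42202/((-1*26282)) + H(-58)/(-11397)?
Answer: -2324363464/1447757111 ≈ -1.6055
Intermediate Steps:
H(v) = 162/v
42202/((-1*26282)) + H(-58)/(-11397) = 42202/((-1*26282)) + (162/(-58))/(-11397) = 42202/(-26282) + (162*(-1/58))*(-1/11397) = 42202*(-1/26282) - 81/29*(-1/11397) = -21101/13141 + 27/110171 = -2324363464/1447757111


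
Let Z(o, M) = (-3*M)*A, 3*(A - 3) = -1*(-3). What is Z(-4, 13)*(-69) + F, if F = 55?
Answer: 10819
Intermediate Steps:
A = 4 (A = 3 + (-1*(-3))/3 = 3 + (⅓)*3 = 3 + 1 = 4)
Z(o, M) = -12*M (Z(o, M) = -3*M*4 = -12*M)
Z(-4, 13)*(-69) + F = -12*13*(-69) + 55 = -156*(-69) + 55 = 10764 + 55 = 10819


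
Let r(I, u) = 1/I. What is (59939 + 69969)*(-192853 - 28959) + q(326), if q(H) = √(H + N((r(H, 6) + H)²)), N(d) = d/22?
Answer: -28815153296 + √265254268422/7172 ≈ -2.8815e+10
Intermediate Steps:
N(d) = d/22 (N(d) = d*(1/22) = d/22)
q(H) = √(H + (H + 1/H)²/22) (q(H) = √(H + (1/H + H)²/22) = √(H + (H + 1/H)²/22))
(59939 + 69969)*(-192853 - 28959) + q(326) = (59939 + 69969)*(-192853 - 28959) + √(44 + 22/326² + 22*326² + 484*326)/22 = 129908*(-221812) + √(44 + 22*(1/106276) + 22*106276 + 157784)/22 = -28815153296 + √(44 + 11/53138 + 2338072 + 157784)/22 = -28815153296 + √(132627134211/53138)/22 = -28815153296 + (√265254268422/326)/22 = -28815153296 + √265254268422/7172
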